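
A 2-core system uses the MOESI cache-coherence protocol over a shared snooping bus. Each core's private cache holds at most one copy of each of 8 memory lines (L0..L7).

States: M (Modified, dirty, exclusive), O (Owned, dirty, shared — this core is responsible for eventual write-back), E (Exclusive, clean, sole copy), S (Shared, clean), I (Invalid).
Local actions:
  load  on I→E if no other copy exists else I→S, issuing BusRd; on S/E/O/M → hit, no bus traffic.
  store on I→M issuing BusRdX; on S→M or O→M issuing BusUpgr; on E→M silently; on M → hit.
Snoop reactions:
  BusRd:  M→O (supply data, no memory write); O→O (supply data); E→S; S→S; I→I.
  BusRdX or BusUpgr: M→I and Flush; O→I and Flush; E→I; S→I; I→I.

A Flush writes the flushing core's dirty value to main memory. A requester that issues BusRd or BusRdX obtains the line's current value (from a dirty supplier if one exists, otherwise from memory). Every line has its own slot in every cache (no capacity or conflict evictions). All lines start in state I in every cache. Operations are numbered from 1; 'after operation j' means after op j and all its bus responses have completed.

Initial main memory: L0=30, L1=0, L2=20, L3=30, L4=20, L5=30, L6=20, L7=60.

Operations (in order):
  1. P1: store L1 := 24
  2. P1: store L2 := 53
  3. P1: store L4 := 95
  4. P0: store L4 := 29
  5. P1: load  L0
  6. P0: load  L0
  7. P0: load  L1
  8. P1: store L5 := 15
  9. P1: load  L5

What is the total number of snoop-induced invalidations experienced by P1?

  op1 P1: store L1 := 24 → I/M on L1; bus BusRdX; mem=0
  op2 P1: store L2 := 53 → I/M on L2; bus BusRdX; mem=20
  op3 P1: store L4 := 95 → I/M on L4; bus BusRdX; mem=20
  op4 P0: store L4 := 29 → M/I on L4; bus BusRdX Flush; mem=95
  op5 P1: load  L0 → I/E on L0; bus BusRd; mem=30
  op6 P0: load  L0 → S/S on L0; bus BusRd; mem=30
  op7 P0: load  L1 → S/O on L1; bus BusRd; mem=0
  op8 P1: store L5 := 15 → I/M on L5; bus BusRdX; mem=30
  op9 P1: load  L5 → I/M on L5; bus (none); mem=30

invalidations = 1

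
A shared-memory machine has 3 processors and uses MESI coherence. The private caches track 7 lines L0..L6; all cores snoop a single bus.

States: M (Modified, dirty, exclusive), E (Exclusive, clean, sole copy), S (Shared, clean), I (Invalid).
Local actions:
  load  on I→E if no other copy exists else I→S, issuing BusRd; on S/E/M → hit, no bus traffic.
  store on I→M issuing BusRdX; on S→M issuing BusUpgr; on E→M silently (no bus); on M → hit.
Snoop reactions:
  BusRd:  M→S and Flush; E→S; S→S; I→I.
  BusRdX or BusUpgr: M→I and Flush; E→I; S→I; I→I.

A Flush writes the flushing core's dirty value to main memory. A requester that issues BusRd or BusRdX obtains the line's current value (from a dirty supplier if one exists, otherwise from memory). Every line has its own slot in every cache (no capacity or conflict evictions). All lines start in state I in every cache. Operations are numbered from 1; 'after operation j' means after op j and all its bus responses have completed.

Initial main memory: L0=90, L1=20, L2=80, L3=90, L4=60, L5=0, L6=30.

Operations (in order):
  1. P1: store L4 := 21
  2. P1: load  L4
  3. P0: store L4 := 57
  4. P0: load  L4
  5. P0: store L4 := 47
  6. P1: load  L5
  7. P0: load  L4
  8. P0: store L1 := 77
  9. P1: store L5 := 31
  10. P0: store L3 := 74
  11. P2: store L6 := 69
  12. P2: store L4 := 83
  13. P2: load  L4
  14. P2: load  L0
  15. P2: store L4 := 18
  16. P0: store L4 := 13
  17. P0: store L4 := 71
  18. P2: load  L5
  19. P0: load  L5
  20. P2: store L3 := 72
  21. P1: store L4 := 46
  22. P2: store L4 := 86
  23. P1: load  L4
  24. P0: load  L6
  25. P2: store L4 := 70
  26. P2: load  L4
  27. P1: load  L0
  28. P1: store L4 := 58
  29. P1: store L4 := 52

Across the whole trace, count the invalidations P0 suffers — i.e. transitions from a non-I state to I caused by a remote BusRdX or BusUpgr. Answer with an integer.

[1] P1: store L4 := 21 | P0:I, P1:M(21), P2:I | bus: BusRdX
[2] P1: load  L4 | P0:I, P1:M(21), P2:I | bus: none
[3] P0: store L4 := 57 | P0:M(57), P1:I, P2:I | bus: BusRdX,Flush
[4] P0: load  L4 | P0:M(57), P1:I, P2:I | bus: none
[5] P0: store L4 := 47 | P0:M(47), P1:I, P2:I | bus: none
[6] P1: load  L5 | P0:I, P1:E(0), P2:I | bus: BusRd
[7] P0: load  L4 | P0:M(47), P1:I, P2:I | bus: none
[8] P0: store L1 := 77 | P0:M(77), P1:I, P2:I | bus: BusRdX
[9] P1: store L5 := 31 | P0:I, P1:M(31), P2:I | bus: none
[10] P0: store L3 := 74 | P0:M(74), P1:I, P2:I | bus: BusRdX
[11] P2: store L6 := 69 | P0:I, P1:I, P2:M(69) | bus: BusRdX
[12] P2: store L4 := 83 | P0:I, P1:I, P2:M(83) | bus: BusRdX,Flush
[13] P2: load  L4 | P0:I, P1:I, P2:M(83) | bus: none
[14] P2: load  L0 | P0:I, P1:I, P2:E(90) | bus: BusRd
[15] P2: store L4 := 18 | P0:I, P1:I, P2:M(18) | bus: none
[16] P0: store L4 := 13 | P0:M(13), P1:I, P2:I | bus: BusRdX,Flush
[17] P0: store L4 := 71 | P0:M(71), P1:I, P2:I | bus: none
[18] P2: load  L5 | P0:I, P1:S(31), P2:S(31) | bus: BusRd,Flush
[19] P0: load  L5 | P0:S(31), P1:S(31), P2:S(31) | bus: BusRd
[20] P2: store L3 := 72 | P0:I, P1:I, P2:M(72) | bus: BusRdX,Flush
[21] P1: store L4 := 46 | P0:I, P1:M(46), P2:I | bus: BusRdX,Flush
[22] P2: store L4 := 86 | P0:I, P1:I, P2:M(86) | bus: BusRdX,Flush
[23] P1: load  L4 | P0:I, P1:S(86), P2:S(86) | bus: BusRd,Flush
[24] P0: load  L6 | P0:S(69), P1:I, P2:S(69) | bus: BusRd,Flush
[25] P2: store L4 := 70 | P0:I, P1:I, P2:M(70) | bus: BusUpgr
[26] P2: load  L4 | P0:I, P1:I, P2:M(70) | bus: none
[27] P1: load  L0 | P0:I, P1:S(90), P2:S(90) | bus: BusRd
[28] P1: store L4 := 58 | P0:I, P1:M(58), P2:I | bus: BusRdX,Flush
[29] P1: store L4 := 52 | P0:I, P1:M(52), P2:I | bus: none

invalidations = 3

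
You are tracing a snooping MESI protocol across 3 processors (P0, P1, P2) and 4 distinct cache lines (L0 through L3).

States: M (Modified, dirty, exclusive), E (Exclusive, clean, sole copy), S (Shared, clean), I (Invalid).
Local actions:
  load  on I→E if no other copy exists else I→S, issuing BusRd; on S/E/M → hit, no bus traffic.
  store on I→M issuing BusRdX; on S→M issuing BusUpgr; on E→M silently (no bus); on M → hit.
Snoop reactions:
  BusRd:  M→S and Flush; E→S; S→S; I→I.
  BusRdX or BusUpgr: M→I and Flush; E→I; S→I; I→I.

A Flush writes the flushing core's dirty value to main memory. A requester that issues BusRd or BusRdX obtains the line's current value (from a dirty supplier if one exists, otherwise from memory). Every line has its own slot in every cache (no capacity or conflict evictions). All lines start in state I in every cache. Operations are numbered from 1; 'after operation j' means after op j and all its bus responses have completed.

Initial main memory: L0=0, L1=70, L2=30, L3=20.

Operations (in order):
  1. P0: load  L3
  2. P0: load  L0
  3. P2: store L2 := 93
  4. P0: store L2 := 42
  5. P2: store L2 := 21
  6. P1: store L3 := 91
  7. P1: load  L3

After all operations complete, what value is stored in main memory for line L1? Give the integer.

step 1: P0: load  L3  ⟶  EII  (L3)  txn=BusRd  M[L3]=20
step 2: P0: load  L0  ⟶  EII  (L0)  txn=BusRd  M[L0]=0
step 3: P2: store L2 := 93  ⟶  IIM  (L2)  txn=BusRdX  M[L2]=30
step 4: P0: store L2 := 42  ⟶  MII  (L2)  txn=BusRdX+Flush  M[L2]=93
step 5: P2: store L2 := 21  ⟶  IIM  (L2)  txn=BusRdX+Flush  M[L2]=42
step 6: P1: store L3 := 91  ⟶  IMI  (L3)  txn=BusRdX  M[L3]=20
step 7: P1: load  L3  ⟶  IMI  (L3)  txn=∅  M[L3]=20

memory[L1] = 70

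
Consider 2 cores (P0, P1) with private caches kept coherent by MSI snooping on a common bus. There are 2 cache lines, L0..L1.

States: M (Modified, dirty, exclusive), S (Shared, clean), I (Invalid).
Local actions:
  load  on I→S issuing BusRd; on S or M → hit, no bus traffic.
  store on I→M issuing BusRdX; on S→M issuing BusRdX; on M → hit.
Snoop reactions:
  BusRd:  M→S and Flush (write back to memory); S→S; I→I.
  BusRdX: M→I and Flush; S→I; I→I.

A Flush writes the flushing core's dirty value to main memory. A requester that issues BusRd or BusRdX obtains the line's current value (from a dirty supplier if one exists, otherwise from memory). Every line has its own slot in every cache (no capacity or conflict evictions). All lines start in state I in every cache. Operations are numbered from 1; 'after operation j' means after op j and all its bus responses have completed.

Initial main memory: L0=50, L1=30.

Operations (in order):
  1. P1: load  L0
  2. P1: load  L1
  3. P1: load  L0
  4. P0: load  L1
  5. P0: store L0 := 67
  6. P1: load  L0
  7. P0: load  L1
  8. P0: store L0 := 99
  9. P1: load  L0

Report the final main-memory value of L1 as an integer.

[1] P1: load  L0 | P0:I, P1:S(50) | bus: BusRd
[2] P1: load  L1 | P0:I, P1:S(30) | bus: BusRd
[3] P1: load  L0 | P0:I, P1:S(50) | bus: none
[4] P0: load  L1 | P0:S(30), P1:S(30) | bus: BusRd
[5] P0: store L0 := 67 | P0:M(67), P1:I | bus: BusRdX
[6] P1: load  L0 | P0:S(67), P1:S(67) | bus: BusRd,Flush
[7] P0: load  L1 | P0:S(30), P1:S(30) | bus: none
[8] P0: store L0 := 99 | P0:M(99), P1:I | bus: BusRdX
[9] P1: load  L0 | P0:S(99), P1:S(99) | bus: BusRd,Flush

memory[L1] = 30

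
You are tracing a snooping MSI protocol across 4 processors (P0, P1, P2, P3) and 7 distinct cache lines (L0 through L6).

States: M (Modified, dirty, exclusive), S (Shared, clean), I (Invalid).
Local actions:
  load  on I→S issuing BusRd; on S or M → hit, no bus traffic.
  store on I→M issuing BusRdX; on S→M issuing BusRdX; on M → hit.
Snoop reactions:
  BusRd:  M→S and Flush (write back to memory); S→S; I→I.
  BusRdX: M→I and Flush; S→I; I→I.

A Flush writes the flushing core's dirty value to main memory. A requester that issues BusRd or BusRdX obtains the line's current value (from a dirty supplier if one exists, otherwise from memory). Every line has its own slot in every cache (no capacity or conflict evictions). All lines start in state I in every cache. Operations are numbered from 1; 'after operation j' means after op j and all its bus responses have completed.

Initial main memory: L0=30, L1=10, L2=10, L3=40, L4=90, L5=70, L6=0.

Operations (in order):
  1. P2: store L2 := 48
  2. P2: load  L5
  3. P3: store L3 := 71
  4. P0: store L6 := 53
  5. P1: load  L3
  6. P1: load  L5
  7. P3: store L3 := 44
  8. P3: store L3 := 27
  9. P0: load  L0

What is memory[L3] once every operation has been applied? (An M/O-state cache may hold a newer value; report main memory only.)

memory[L3] = 71

  op1 P2: store L2 := 48 → I/I/M/I on L2; bus BusRdX; mem=10
  op2 P2: load  L5 → I/I/S/I on L5; bus BusRd; mem=70
  op3 P3: store L3 := 71 → I/I/I/M on L3; bus BusRdX; mem=40
  op4 P0: store L6 := 53 → M/I/I/I on L6; bus BusRdX; mem=0
  op5 P1: load  L3 → I/S/I/S on L3; bus BusRd Flush; mem=71
  op6 P1: load  L5 → I/S/S/I on L5; bus BusRd; mem=70
  op7 P3: store L3 := 44 → I/I/I/M on L3; bus BusRdX; mem=71
  op8 P3: store L3 := 27 → I/I/I/M on L3; bus (none); mem=71
  op9 P0: load  L0 → S/I/I/I on L0; bus BusRd; mem=30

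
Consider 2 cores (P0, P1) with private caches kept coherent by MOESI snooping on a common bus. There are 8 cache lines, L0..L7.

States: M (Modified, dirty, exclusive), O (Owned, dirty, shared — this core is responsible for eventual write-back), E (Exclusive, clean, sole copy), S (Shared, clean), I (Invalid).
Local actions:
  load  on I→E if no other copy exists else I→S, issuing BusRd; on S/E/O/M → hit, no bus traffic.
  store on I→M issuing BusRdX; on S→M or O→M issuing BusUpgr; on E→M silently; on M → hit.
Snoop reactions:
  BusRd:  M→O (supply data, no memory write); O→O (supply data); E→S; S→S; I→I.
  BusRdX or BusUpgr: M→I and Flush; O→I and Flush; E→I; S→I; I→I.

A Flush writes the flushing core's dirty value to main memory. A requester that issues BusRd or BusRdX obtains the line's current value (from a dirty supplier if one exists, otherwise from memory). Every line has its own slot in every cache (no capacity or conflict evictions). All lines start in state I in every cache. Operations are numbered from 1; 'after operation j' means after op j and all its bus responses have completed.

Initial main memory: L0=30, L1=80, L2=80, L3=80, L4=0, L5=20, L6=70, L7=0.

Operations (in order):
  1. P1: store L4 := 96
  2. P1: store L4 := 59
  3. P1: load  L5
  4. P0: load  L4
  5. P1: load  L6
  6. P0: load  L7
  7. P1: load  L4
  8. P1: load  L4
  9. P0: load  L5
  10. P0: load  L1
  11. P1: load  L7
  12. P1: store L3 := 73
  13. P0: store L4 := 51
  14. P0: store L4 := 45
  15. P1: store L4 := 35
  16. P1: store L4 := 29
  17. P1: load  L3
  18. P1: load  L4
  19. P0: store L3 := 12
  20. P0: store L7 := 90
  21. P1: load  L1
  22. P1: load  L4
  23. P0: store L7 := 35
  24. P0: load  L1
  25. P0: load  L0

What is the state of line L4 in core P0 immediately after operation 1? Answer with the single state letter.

[1] P1: store L4 := 96 | P0:I, P1:M(96) | bus: BusRdX
[2] P1: store L4 := 59 | P0:I, P1:M(59) | bus: none
[3] P1: load  L5 | P0:I, P1:E(20) | bus: BusRd
[4] P0: load  L4 | P0:S(59), P1:O(59) | bus: BusRd
[5] P1: load  L6 | P0:I, P1:E(70) | bus: BusRd
[6] P0: load  L7 | P0:E(0), P1:I | bus: BusRd
[7] P1: load  L4 | P0:S(59), P1:O(59) | bus: none
[8] P1: load  L4 | P0:S(59), P1:O(59) | bus: none
[9] P0: load  L5 | P0:S(20), P1:S(20) | bus: BusRd
[10] P0: load  L1 | P0:E(80), P1:I | bus: BusRd
[11] P1: load  L7 | P0:S(0), P1:S(0) | bus: BusRd
[12] P1: store L3 := 73 | P0:I, P1:M(73) | bus: BusRdX
[13] P0: store L4 := 51 | P0:M(51), P1:I | bus: BusUpgr,Flush
[14] P0: store L4 := 45 | P0:M(45), P1:I | bus: none
[15] P1: store L4 := 35 | P0:I, P1:M(35) | bus: BusRdX,Flush
[16] P1: store L4 := 29 | P0:I, P1:M(29) | bus: none
[17] P1: load  L3 | P0:I, P1:M(73) | bus: none
[18] P1: load  L4 | P0:I, P1:M(29) | bus: none
[19] P0: store L3 := 12 | P0:M(12), P1:I | bus: BusRdX,Flush
[20] P0: store L7 := 90 | P0:M(90), P1:I | bus: BusUpgr
[21] P1: load  L1 | P0:S(80), P1:S(80) | bus: BusRd
[22] P1: load  L4 | P0:I, P1:M(29) | bus: none
[23] P0: store L7 := 35 | P0:M(35), P1:I | bus: none
[24] P0: load  L1 | P0:S(80), P1:S(80) | bus: none
[25] P0: load  L0 | P0:E(30), P1:I | bus: BusRd

state = I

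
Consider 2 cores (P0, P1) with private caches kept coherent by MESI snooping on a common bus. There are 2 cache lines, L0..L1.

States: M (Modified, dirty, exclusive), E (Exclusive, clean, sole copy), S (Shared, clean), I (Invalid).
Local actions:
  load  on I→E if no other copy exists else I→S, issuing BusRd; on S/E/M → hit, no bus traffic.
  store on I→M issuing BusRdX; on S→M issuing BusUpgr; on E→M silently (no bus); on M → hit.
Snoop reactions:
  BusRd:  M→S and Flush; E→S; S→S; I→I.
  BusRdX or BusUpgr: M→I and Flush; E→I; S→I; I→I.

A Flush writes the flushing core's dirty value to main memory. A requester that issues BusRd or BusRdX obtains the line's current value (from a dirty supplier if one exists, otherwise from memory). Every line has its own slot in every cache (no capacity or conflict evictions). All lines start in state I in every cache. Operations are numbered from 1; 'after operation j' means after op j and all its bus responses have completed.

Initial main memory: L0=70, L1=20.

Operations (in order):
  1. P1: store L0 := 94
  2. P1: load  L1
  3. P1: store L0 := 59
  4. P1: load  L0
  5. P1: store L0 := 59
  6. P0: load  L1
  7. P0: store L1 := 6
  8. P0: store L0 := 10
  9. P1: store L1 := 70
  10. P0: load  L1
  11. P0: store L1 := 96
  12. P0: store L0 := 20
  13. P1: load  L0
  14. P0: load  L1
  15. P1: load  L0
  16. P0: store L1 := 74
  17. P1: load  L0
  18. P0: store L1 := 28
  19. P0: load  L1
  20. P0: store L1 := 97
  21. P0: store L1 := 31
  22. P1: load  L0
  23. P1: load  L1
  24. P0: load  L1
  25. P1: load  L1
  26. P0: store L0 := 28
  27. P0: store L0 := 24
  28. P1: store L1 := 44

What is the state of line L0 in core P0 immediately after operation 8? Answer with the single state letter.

state = M

1. P1: store L0 := 94  bus=[BusRdX]  L0: P0=I P1=M  mem[L0]=70
2. P1: load  L1  bus=[BusRd]  L1: P0=I P1=E  mem[L1]=20
3. P1: store L0 := 59  bus=[-]  L0: P0=I P1=M  mem[L0]=70
4. P1: load  L0  bus=[-]  L0: P0=I P1=M  mem[L0]=70
5. P1: store L0 := 59  bus=[-]  L0: P0=I P1=M  mem[L0]=70
6. P0: load  L1  bus=[BusRd]  L1: P0=S P1=S  mem[L1]=20
7. P0: store L1 := 6  bus=[BusUpgr]  L1: P0=M P1=I  mem[L1]=20
8. P0: store L0 := 10  bus=[BusRdX,Flush]  L0: P0=M P1=I  mem[L0]=59
9. P1: store L1 := 70  bus=[BusRdX,Flush]  L1: P0=I P1=M  mem[L1]=6
10. P0: load  L1  bus=[BusRd,Flush]  L1: P0=S P1=S  mem[L1]=70
11. P0: store L1 := 96  bus=[BusUpgr]  L1: P0=M P1=I  mem[L1]=70
12. P0: store L0 := 20  bus=[-]  L0: P0=M P1=I  mem[L0]=59
13. P1: load  L0  bus=[BusRd,Flush]  L0: P0=S P1=S  mem[L0]=20
14. P0: load  L1  bus=[-]  L1: P0=M P1=I  mem[L1]=70
15. P1: load  L0  bus=[-]  L0: P0=S P1=S  mem[L0]=20
16. P0: store L1 := 74  bus=[-]  L1: P0=M P1=I  mem[L1]=70
17. P1: load  L0  bus=[-]  L0: P0=S P1=S  mem[L0]=20
18. P0: store L1 := 28  bus=[-]  L1: P0=M P1=I  mem[L1]=70
19. P0: load  L1  bus=[-]  L1: P0=M P1=I  mem[L1]=70
20. P0: store L1 := 97  bus=[-]  L1: P0=M P1=I  mem[L1]=70
21. P0: store L1 := 31  bus=[-]  L1: P0=M P1=I  mem[L1]=70
22. P1: load  L0  bus=[-]  L0: P0=S P1=S  mem[L0]=20
23. P1: load  L1  bus=[BusRd,Flush]  L1: P0=S P1=S  mem[L1]=31
24. P0: load  L1  bus=[-]  L1: P0=S P1=S  mem[L1]=31
25. P1: load  L1  bus=[-]  L1: P0=S P1=S  mem[L1]=31
26. P0: store L0 := 28  bus=[BusUpgr]  L0: P0=M P1=I  mem[L0]=20
27. P0: store L0 := 24  bus=[-]  L0: P0=M P1=I  mem[L0]=20
28. P1: store L1 := 44  bus=[BusUpgr]  L1: P0=I P1=M  mem[L1]=31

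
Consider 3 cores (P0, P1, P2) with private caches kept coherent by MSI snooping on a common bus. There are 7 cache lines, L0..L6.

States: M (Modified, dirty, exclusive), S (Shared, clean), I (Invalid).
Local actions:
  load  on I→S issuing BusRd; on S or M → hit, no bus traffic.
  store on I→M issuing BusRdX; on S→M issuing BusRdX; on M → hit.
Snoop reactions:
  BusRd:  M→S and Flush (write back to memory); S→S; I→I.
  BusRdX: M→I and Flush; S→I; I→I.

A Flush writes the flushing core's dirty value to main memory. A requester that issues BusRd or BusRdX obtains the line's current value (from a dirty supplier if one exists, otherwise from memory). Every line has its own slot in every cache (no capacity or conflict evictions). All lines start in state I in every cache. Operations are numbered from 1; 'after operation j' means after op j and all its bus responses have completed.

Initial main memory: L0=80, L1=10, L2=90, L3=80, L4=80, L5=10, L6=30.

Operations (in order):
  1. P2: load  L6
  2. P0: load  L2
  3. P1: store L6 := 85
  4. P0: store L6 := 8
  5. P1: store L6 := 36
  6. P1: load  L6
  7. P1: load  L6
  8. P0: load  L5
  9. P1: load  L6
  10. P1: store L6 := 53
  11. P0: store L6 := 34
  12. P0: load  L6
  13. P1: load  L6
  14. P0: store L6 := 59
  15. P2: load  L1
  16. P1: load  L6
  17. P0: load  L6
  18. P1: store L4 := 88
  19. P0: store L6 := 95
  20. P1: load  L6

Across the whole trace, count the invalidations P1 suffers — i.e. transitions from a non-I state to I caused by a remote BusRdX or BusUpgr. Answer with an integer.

1. P2: load  L6  bus=[BusRd]  L6: P0=I P1=I P2=S  mem[L6]=30
2. P0: load  L2  bus=[BusRd]  L2: P0=S P1=I P2=I  mem[L2]=90
3. P1: store L6 := 85  bus=[BusRdX]  L6: P0=I P1=M P2=I  mem[L6]=30
4. P0: store L6 := 8  bus=[BusRdX,Flush]  L6: P0=M P1=I P2=I  mem[L6]=85
5. P1: store L6 := 36  bus=[BusRdX,Flush]  L6: P0=I P1=M P2=I  mem[L6]=8
6. P1: load  L6  bus=[-]  L6: P0=I P1=M P2=I  mem[L6]=8
7. P1: load  L6  bus=[-]  L6: P0=I P1=M P2=I  mem[L6]=8
8. P0: load  L5  bus=[BusRd]  L5: P0=S P1=I P2=I  mem[L5]=10
9. P1: load  L6  bus=[-]  L6: P0=I P1=M P2=I  mem[L6]=8
10. P1: store L6 := 53  bus=[-]  L6: P0=I P1=M P2=I  mem[L6]=8
11. P0: store L6 := 34  bus=[BusRdX,Flush]  L6: P0=M P1=I P2=I  mem[L6]=53
12. P0: load  L6  bus=[-]  L6: P0=M P1=I P2=I  mem[L6]=53
13. P1: load  L6  bus=[BusRd,Flush]  L6: P0=S P1=S P2=I  mem[L6]=34
14. P0: store L6 := 59  bus=[BusRdX]  L6: P0=M P1=I P2=I  mem[L6]=34
15. P2: load  L1  bus=[BusRd]  L1: P0=I P1=I P2=S  mem[L1]=10
16. P1: load  L6  bus=[BusRd,Flush]  L6: P0=S P1=S P2=I  mem[L6]=59
17. P0: load  L6  bus=[-]  L6: P0=S P1=S P2=I  mem[L6]=59
18. P1: store L4 := 88  bus=[BusRdX]  L4: P0=I P1=M P2=I  mem[L4]=80
19. P0: store L6 := 95  bus=[BusRdX]  L6: P0=M P1=I P2=I  mem[L6]=59
20. P1: load  L6  bus=[BusRd,Flush]  L6: P0=S P1=S P2=I  mem[L6]=95

invalidations = 4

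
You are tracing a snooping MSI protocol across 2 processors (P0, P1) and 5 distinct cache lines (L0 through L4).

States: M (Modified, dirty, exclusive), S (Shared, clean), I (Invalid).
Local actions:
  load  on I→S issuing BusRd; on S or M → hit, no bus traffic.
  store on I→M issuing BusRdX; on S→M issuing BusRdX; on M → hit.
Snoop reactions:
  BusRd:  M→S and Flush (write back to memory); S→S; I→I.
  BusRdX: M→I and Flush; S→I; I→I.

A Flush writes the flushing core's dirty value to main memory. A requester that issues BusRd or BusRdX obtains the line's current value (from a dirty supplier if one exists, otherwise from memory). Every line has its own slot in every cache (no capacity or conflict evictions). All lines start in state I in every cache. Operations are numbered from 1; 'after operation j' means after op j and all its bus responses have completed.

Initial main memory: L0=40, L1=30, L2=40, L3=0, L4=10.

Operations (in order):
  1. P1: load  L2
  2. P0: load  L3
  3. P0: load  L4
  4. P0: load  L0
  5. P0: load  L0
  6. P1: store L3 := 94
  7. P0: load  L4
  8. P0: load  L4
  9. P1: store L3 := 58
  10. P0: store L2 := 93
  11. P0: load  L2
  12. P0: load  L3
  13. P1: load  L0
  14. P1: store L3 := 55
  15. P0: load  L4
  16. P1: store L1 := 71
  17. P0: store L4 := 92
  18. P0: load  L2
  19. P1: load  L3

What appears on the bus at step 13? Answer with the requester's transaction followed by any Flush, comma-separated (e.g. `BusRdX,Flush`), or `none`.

  op1 P1: load  L2 → I/S on L2; bus BusRd; mem=40
  op2 P0: load  L3 → S/I on L3; bus BusRd; mem=0
  op3 P0: load  L4 → S/I on L4; bus BusRd; mem=10
  op4 P0: load  L0 → S/I on L0; bus BusRd; mem=40
  op5 P0: load  L0 → S/I on L0; bus (none); mem=40
  op6 P1: store L3 := 94 → I/M on L3; bus BusRdX; mem=0
  op7 P0: load  L4 → S/I on L4; bus (none); mem=10
  op8 P0: load  L4 → S/I on L4; bus (none); mem=10
  op9 P1: store L3 := 58 → I/M on L3; bus (none); mem=0
  op10 P0: store L2 := 93 → M/I on L2; bus BusRdX; mem=40
  op11 P0: load  L2 → M/I on L2; bus (none); mem=40
  op12 P0: load  L3 → S/S on L3; bus BusRd Flush; mem=58
  op13 P1: load  L0 → S/S on L0; bus BusRd; mem=40
  op14 P1: store L3 := 55 → I/M on L3; bus BusRdX; mem=58
  op15 P0: load  L4 → S/I on L4; bus (none); mem=10
  op16 P1: store L1 := 71 → I/M on L1; bus BusRdX; mem=30
  op17 P0: store L4 := 92 → M/I on L4; bus BusRdX; mem=10
  op18 P0: load  L2 → M/I on L2; bus (none); mem=40
  op19 P1: load  L3 → I/M on L3; bus (none); mem=58

bus = BusRd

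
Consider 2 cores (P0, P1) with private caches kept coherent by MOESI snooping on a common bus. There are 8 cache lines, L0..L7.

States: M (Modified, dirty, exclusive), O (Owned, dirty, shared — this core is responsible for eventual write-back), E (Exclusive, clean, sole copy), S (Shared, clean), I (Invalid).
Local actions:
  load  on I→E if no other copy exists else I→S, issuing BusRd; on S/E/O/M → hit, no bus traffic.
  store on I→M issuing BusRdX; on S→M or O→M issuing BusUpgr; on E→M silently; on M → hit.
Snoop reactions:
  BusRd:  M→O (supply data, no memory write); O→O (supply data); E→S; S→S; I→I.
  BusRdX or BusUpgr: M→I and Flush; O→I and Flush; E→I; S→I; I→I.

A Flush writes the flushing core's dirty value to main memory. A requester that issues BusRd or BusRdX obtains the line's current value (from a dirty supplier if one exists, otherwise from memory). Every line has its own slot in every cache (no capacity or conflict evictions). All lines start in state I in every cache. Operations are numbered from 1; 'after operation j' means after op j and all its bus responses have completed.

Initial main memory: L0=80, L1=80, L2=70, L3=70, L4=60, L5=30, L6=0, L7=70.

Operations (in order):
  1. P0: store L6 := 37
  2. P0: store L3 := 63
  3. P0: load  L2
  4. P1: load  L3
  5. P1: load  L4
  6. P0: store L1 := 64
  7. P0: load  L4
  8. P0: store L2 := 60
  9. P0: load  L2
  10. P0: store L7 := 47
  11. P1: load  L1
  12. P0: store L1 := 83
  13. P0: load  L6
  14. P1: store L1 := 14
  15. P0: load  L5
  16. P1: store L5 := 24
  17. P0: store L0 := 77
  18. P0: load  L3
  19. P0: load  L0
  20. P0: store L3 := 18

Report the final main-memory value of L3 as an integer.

step 1: P0: store L6 := 37  ⟶  MI  (L6)  txn=BusRdX  M[L6]=0
step 2: P0: store L3 := 63  ⟶  MI  (L3)  txn=BusRdX  M[L3]=70
step 3: P0: load  L2  ⟶  EI  (L2)  txn=BusRd  M[L2]=70
step 4: P1: load  L3  ⟶  OS  (L3)  txn=BusRd  M[L3]=70
step 5: P1: load  L4  ⟶  IE  (L4)  txn=BusRd  M[L4]=60
step 6: P0: store L1 := 64  ⟶  MI  (L1)  txn=BusRdX  M[L1]=80
step 7: P0: load  L4  ⟶  SS  (L4)  txn=BusRd  M[L4]=60
step 8: P0: store L2 := 60  ⟶  MI  (L2)  txn=∅  M[L2]=70
step 9: P0: load  L2  ⟶  MI  (L2)  txn=∅  M[L2]=70
step 10: P0: store L7 := 47  ⟶  MI  (L7)  txn=BusRdX  M[L7]=70
step 11: P1: load  L1  ⟶  OS  (L1)  txn=BusRd  M[L1]=80
step 12: P0: store L1 := 83  ⟶  MI  (L1)  txn=BusUpgr  M[L1]=80
step 13: P0: load  L6  ⟶  MI  (L6)  txn=∅  M[L6]=0
step 14: P1: store L1 := 14  ⟶  IM  (L1)  txn=BusRdX+Flush  M[L1]=83
step 15: P0: load  L5  ⟶  EI  (L5)  txn=BusRd  M[L5]=30
step 16: P1: store L5 := 24  ⟶  IM  (L5)  txn=BusRdX  M[L5]=30
step 17: P0: store L0 := 77  ⟶  MI  (L0)  txn=BusRdX  M[L0]=80
step 18: P0: load  L3  ⟶  OS  (L3)  txn=∅  M[L3]=70
step 19: P0: load  L0  ⟶  MI  (L0)  txn=∅  M[L0]=80
step 20: P0: store L3 := 18  ⟶  MI  (L3)  txn=BusUpgr  M[L3]=70

memory[L3] = 70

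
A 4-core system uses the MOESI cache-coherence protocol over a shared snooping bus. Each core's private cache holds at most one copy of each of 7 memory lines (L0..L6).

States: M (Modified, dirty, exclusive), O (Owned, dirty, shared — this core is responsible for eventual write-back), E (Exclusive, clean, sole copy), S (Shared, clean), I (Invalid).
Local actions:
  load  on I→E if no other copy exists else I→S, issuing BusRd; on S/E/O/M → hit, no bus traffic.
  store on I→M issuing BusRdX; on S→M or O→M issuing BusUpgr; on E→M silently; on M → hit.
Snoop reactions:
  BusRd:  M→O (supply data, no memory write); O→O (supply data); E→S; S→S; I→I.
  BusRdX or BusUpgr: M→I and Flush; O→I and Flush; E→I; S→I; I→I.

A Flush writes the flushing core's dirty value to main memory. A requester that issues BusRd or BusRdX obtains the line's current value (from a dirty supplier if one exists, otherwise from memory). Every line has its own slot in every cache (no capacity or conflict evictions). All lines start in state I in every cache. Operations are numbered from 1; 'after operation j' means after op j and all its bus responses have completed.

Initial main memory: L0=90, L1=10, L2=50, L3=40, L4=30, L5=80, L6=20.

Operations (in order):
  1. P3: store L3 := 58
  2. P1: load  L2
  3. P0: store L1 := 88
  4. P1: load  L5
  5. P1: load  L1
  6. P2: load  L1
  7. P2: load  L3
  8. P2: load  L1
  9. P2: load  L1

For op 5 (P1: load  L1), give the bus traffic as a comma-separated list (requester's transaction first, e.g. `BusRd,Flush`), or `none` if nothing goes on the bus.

1. P3: store L3 := 58  bus=[BusRdX]  L3: P0=I P1=I P2=I P3=M  mem[L3]=40
2. P1: load  L2  bus=[BusRd]  L2: P0=I P1=E P2=I P3=I  mem[L2]=50
3. P0: store L1 := 88  bus=[BusRdX]  L1: P0=M P1=I P2=I P3=I  mem[L1]=10
4. P1: load  L5  bus=[BusRd]  L5: P0=I P1=E P2=I P3=I  mem[L5]=80
5. P1: load  L1  bus=[BusRd]  L1: P0=O P1=S P2=I P3=I  mem[L1]=10
6. P2: load  L1  bus=[BusRd]  L1: P0=O P1=S P2=S P3=I  mem[L1]=10
7. P2: load  L3  bus=[BusRd]  L3: P0=I P1=I P2=S P3=O  mem[L3]=40
8. P2: load  L1  bus=[-]  L1: P0=O P1=S P2=S P3=I  mem[L1]=10
9. P2: load  L1  bus=[-]  L1: P0=O P1=S P2=S P3=I  mem[L1]=10

bus = BusRd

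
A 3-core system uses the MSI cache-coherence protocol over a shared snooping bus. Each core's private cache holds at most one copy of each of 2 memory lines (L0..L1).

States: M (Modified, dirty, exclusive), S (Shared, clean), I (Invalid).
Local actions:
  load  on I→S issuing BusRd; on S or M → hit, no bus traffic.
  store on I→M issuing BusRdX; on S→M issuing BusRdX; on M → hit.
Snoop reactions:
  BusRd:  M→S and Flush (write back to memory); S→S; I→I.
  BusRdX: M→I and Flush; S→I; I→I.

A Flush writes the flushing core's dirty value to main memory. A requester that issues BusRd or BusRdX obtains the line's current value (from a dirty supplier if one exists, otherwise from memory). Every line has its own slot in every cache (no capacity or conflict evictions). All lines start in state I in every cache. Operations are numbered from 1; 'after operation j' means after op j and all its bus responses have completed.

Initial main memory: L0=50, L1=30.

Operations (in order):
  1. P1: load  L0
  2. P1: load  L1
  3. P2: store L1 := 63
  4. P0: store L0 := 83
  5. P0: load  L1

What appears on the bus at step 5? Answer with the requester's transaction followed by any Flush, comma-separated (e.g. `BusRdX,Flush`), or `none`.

bus = BusRd,Flush

step 1: P1: load  L0  ⟶  ISI  (L0)  txn=BusRd  M[L0]=50
step 2: P1: load  L1  ⟶  ISI  (L1)  txn=BusRd  M[L1]=30
step 3: P2: store L1 := 63  ⟶  IIM  (L1)  txn=BusRdX  M[L1]=30
step 4: P0: store L0 := 83  ⟶  MII  (L0)  txn=BusRdX  M[L0]=50
step 5: P0: load  L1  ⟶  SIS  (L1)  txn=BusRd+Flush  M[L1]=63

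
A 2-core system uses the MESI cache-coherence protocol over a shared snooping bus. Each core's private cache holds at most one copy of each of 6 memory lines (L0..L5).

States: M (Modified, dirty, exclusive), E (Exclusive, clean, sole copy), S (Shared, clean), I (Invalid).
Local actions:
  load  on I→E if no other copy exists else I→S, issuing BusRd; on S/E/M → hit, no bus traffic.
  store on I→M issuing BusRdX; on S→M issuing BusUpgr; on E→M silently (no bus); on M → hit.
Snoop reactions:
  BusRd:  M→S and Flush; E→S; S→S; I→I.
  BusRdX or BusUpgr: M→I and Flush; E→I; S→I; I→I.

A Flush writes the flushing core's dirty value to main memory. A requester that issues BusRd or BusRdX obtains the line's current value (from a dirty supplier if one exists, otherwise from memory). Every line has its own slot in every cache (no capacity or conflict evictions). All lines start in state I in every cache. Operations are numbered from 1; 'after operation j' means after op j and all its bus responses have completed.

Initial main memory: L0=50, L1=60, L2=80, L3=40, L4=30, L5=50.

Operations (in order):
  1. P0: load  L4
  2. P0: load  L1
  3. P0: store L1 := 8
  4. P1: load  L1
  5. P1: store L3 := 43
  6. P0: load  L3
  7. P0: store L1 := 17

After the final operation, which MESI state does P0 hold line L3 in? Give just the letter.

step 1: P0: load  L4  ⟶  EI  (L4)  txn=BusRd  M[L4]=30
step 2: P0: load  L1  ⟶  EI  (L1)  txn=BusRd  M[L1]=60
step 3: P0: store L1 := 8  ⟶  MI  (L1)  txn=∅  M[L1]=60
step 4: P1: load  L1  ⟶  SS  (L1)  txn=BusRd+Flush  M[L1]=8
step 5: P1: store L3 := 43  ⟶  IM  (L3)  txn=BusRdX  M[L3]=40
step 6: P0: load  L3  ⟶  SS  (L3)  txn=BusRd+Flush  M[L3]=43
step 7: P0: store L1 := 17  ⟶  MI  (L1)  txn=BusUpgr  M[L1]=8

state = S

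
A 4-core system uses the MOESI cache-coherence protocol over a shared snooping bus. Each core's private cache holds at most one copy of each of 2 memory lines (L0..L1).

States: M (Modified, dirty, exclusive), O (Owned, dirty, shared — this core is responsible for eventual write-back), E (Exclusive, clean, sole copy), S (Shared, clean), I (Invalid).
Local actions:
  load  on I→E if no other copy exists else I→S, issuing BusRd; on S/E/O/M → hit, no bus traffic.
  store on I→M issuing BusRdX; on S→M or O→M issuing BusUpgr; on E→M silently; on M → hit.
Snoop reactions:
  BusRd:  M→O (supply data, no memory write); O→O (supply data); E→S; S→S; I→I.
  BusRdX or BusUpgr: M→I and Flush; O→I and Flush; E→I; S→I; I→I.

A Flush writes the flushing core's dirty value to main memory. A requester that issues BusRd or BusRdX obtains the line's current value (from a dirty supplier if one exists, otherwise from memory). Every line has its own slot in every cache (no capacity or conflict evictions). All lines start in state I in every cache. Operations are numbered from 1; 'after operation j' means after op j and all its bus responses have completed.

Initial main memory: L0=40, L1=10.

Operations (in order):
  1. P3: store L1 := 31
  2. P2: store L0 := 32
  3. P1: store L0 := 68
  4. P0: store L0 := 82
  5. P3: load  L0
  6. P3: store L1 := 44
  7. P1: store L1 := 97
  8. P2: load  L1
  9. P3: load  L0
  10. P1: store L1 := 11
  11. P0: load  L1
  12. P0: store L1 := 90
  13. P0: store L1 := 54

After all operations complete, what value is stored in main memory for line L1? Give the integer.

memory[L1] = 11

step 1: P3: store L1 := 31  ⟶  IIIM  (L1)  txn=BusRdX  M[L1]=10
step 2: P2: store L0 := 32  ⟶  IIMI  (L0)  txn=BusRdX  M[L0]=40
step 3: P1: store L0 := 68  ⟶  IMII  (L0)  txn=BusRdX+Flush  M[L0]=32
step 4: P0: store L0 := 82  ⟶  MIII  (L0)  txn=BusRdX+Flush  M[L0]=68
step 5: P3: load  L0  ⟶  OIIS  (L0)  txn=BusRd  M[L0]=68
step 6: P3: store L1 := 44  ⟶  IIIM  (L1)  txn=∅  M[L1]=10
step 7: P1: store L1 := 97  ⟶  IMII  (L1)  txn=BusRdX+Flush  M[L1]=44
step 8: P2: load  L1  ⟶  IOSI  (L1)  txn=BusRd  M[L1]=44
step 9: P3: load  L0  ⟶  OIIS  (L0)  txn=∅  M[L0]=68
step 10: P1: store L1 := 11  ⟶  IMII  (L1)  txn=BusUpgr  M[L1]=44
step 11: P0: load  L1  ⟶  SOII  (L1)  txn=BusRd  M[L1]=44
step 12: P0: store L1 := 90  ⟶  MIII  (L1)  txn=BusUpgr+Flush  M[L1]=11
step 13: P0: store L1 := 54  ⟶  MIII  (L1)  txn=∅  M[L1]=11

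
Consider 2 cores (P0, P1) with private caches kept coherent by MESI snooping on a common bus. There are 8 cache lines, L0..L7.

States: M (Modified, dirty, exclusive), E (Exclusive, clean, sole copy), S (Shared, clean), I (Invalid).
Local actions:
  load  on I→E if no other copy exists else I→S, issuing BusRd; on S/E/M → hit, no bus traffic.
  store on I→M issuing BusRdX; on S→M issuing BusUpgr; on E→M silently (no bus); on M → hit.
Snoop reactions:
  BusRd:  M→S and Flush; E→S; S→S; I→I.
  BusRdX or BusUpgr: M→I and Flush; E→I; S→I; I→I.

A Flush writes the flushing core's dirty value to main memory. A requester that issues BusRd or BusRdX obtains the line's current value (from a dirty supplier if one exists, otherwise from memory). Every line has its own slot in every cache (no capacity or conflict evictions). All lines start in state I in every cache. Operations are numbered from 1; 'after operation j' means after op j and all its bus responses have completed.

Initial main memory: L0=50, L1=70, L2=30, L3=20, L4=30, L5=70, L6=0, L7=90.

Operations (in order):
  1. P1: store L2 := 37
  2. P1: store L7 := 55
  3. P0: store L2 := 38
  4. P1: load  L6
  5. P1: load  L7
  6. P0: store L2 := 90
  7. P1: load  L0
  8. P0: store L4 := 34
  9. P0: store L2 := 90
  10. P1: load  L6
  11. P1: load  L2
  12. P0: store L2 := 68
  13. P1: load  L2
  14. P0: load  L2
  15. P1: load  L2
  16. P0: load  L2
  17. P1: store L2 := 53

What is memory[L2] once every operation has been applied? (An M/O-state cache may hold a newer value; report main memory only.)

step 1: P1: store L2 := 37  ⟶  IM  (L2)  txn=BusRdX  M[L2]=30
step 2: P1: store L7 := 55  ⟶  IM  (L7)  txn=BusRdX  M[L7]=90
step 3: P0: store L2 := 38  ⟶  MI  (L2)  txn=BusRdX+Flush  M[L2]=37
step 4: P1: load  L6  ⟶  IE  (L6)  txn=BusRd  M[L6]=0
step 5: P1: load  L7  ⟶  IM  (L7)  txn=∅  M[L7]=90
step 6: P0: store L2 := 90  ⟶  MI  (L2)  txn=∅  M[L2]=37
step 7: P1: load  L0  ⟶  IE  (L0)  txn=BusRd  M[L0]=50
step 8: P0: store L4 := 34  ⟶  MI  (L4)  txn=BusRdX  M[L4]=30
step 9: P0: store L2 := 90  ⟶  MI  (L2)  txn=∅  M[L2]=37
step 10: P1: load  L6  ⟶  IE  (L6)  txn=∅  M[L6]=0
step 11: P1: load  L2  ⟶  SS  (L2)  txn=BusRd+Flush  M[L2]=90
step 12: P0: store L2 := 68  ⟶  MI  (L2)  txn=BusUpgr  M[L2]=90
step 13: P1: load  L2  ⟶  SS  (L2)  txn=BusRd+Flush  M[L2]=68
step 14: P0: load  L2  ⟶  SS  (L2)  txn=∅  M[L2]=68
step 15: P1: load  L2  ⟶  SS  (L2)  txn=∅  M[L2]=68
step 16: P0: load  L2  ⟶  SS  (L2)  txn=∅  M[L2]=68
step 17: P1: store L2 := 53  ⟶  IM  (L2)  txn=BusUpgr  M[L2]=68

memory[L2] = 68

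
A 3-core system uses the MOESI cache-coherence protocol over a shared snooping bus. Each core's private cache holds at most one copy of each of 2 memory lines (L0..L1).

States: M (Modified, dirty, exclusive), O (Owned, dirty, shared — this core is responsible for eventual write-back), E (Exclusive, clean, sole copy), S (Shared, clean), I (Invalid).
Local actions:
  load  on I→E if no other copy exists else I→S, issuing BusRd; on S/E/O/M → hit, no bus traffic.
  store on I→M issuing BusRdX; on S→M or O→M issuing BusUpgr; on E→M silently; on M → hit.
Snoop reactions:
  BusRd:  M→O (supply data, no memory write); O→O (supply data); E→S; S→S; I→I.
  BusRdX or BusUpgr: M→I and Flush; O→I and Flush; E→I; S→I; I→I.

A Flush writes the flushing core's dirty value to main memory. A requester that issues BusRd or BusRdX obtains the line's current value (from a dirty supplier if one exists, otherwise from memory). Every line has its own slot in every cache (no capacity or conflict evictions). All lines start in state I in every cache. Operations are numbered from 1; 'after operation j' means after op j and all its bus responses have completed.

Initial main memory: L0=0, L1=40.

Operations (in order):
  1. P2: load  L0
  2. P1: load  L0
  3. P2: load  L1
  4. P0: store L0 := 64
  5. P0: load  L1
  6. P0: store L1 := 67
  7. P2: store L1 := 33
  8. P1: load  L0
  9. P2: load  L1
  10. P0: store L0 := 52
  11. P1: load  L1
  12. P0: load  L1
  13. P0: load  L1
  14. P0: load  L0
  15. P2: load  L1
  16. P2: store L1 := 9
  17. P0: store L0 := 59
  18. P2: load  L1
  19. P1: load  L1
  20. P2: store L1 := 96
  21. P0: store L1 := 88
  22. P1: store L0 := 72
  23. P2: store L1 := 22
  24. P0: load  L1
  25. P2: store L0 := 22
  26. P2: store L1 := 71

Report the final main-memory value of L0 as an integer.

1. P2: load  L0  bus=[BusRd]  L0: P0=I P1=I P2=E  mem[L0]=0
2. P1: load  L0  bus=[BusRd]  L0: P0=I P1=S P2=S  mem[L0]=0
3. P2: load  L1  bus=[BusRd]  L1: P0=I P1=I P2=E  mem[L1]=40
4. P0: store L0 := 64  bus=[BusRdX]  L0: P0=M P1=I P2=I  mem[L0]=0
5. P0: load  L1  bus=[BusRd]  L1: P0=S P1=I P2=S  mem[L1]=40
6. P0: store L1 := 67  bus=[BusUpgr]  L1: P0=M P1=I P2=I  mem[L1]=40
7. P2: store L1 := 33  bus=[BusRdX,Flush]  L1: P0=I P1=I P2=M  mem[L1]=67
8. P1: load  L0  bus=[BusRd]  L0: P0=O P1=S P2=I  mem[L0]=0
9. P2: load  L1  bus=[-]  L1: P0=I P1=I P2=M  mem[L1]=67
10. P0: store L0 := 52  bus=[BusUpgr]  L0: P0=M P1=I P2=I  mem[L0]=0
11. P1: load  L1  bus=[BusRd]  L1: P0=I P1=S P2=O  mem[L1]=67
12. P0: load  L1  bus=[BusRd]  L1: P0=S P1=S P2=O  mem[L1]=67
13. P0: load  L1  bus=[-]  L1: P0=S P1=S P2=O  mem[L1]=67
14. P0: load  L0  bus=[-]  L0: P0=M P1=I P2=I  mem[L0]=0
15. P2: load  L1  bus=[-]  L1: P0=S P1=S P2=O  mem[L1]=67
16. P2: store L1 := 9  bus=[BusUpgr]  L1: P0=I P1=I P2=M  mem[L1]=67
17. P0: store L0 := 59  bus=[-]  L0: P0=M P1=I P2=I  mem[L0]=0
18. P2: load  L1  bus=[-]  L1: P0=I P1=I P2=M  mem[L1]=67
19. P1: load  L1  bus=[BusRd]  L1: P0=I P1=S P2=O  mem[L1]=67
20. P2: store L1 := 96  bus=[BusUpgr]  L1: P0=I P1=I P2=M  mem[L1]=67
21. P0: store L1 := 88  bus=[BusRdX,Flush]  L1: P0=M P1=I P2=I  mem[L1]=96
22. P1: store L0 := 72  bus=[BusRdX,Flush]  L0: P0=I P1=M P2=I  mem[L0]=59
23. P2: store L1 := 22  bus=[BusRdX,Flush]  L1: P0=I P1=I P2=M  mem[L1]=88
24. P0: load  L1  bus=[BusRd]  L1: P0=S P1=I P2=O  mem[L1]=88
25. P2: store L0 := 22  bus=[BusRdX,Flush]  L0: P0=I P1=I P2=M  mem[L0]=72
26. P2: store L1 := 71  bus=[BusUpgr]  L1: P0=I P1=I P2=M  mem[L1]=88

memory[L0] = 72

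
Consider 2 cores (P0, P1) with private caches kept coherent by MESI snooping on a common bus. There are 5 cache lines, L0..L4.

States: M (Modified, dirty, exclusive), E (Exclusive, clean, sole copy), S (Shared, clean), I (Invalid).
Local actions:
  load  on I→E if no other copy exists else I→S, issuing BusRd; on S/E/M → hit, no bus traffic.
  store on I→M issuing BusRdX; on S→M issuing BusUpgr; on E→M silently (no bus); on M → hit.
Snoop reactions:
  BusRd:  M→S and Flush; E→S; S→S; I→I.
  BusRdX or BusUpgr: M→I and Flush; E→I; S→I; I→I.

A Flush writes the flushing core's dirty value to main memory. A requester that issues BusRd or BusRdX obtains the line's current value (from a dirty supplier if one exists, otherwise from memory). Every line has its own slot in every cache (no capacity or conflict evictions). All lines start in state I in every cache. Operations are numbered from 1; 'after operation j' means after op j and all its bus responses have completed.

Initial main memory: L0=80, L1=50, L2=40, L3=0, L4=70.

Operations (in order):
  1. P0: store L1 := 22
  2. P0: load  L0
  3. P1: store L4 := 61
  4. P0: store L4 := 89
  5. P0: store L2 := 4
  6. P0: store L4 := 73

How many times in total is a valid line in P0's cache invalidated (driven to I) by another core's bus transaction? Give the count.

[1] P0: store L1 := 22 | P0:M(22), P1:I | bus: BusRdX
[2] P0: load  L0 | P0:E(80), P1:I | bus: BusRd
[3] P1: store L4 := 61 | P0:I, P1:M(61) | bus: BusRdX
[4] P0: store L4 := 89 | P0:M(89), P1:I | bus: BusRdX,Flush
[5] P0: store L2 := 4 | P0:M(4), P1:I | bus: BusRdX
[6] P0: store L4 := 73 | P0:M(73), P1:I | bus: none

invalidations = 0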